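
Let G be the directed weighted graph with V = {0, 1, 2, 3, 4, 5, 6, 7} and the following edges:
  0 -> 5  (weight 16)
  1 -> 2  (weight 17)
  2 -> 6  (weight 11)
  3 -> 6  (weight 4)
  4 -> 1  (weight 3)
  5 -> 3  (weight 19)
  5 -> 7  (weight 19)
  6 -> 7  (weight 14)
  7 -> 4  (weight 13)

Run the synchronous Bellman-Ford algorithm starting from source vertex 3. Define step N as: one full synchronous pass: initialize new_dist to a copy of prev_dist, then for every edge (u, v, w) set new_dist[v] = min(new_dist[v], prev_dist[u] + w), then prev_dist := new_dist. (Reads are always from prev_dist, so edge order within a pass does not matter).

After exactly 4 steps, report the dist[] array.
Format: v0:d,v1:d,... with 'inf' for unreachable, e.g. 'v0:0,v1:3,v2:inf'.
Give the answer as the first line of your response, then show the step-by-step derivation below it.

v0:inf,v1:34,v2:inf,v3:0,v4:31,v5:inf,v6:4,v7:18

step 1: dist = v0:inf,v1:inf,v2:inf,v3:0,v4:inf,v5:inf,v6:4,v7:inf
step 2: dist = v0:inf,v1:inf,v2:inf,v3:0,v4:inf,v5:inf,v6:4,v7:18
step 3: dist = v0:inf,v1:inf,v2:inf,v3:0,v4:31,v5:inf,v6:4,v7:18
step 4: dist = v0:inf,v1:34,v2:inf,v3:0,v4:31,v5:inf,v6:4,v7:18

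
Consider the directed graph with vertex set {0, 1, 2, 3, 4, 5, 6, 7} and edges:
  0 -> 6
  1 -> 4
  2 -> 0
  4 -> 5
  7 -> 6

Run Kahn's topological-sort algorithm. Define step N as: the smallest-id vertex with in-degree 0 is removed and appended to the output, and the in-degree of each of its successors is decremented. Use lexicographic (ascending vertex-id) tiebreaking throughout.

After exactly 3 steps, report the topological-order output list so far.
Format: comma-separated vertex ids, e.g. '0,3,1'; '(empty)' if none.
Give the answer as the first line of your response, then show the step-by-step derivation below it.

1,2,0

step 1: output 1; order=[1]; indeg=(1,0,0,0,0,1,2,0)
step 2: output 2; order=[1,2]; indeg=(0,0,0,0,0,1,2,0)
step 3: output 0; order=[1,2,0]; indeg=(0,0,0,0,0,1,1,0)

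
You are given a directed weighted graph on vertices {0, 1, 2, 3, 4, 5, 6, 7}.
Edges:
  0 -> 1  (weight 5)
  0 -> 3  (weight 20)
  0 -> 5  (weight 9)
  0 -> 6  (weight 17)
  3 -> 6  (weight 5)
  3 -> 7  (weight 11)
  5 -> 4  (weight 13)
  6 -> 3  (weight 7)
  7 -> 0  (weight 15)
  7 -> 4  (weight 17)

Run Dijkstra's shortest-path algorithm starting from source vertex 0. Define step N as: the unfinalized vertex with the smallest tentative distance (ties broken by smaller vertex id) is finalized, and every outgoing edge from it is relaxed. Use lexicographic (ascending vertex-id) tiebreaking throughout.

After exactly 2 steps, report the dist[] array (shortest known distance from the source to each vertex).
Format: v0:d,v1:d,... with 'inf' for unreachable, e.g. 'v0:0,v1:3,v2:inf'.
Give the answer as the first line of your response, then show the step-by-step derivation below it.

v0:0,v1:5,v2:inf,v3:20,v4:inf,v5:9,v6:17,v7:inf

step 1: dist = v0:0,v1:5,v2:inf,v3:20,v4:inf,v5:9,v6:17,v7:inf
step 2: dist = v0:0,v1:5,v2:inf,v3:20,v4:inf,v5:9,v6:17,v7:inf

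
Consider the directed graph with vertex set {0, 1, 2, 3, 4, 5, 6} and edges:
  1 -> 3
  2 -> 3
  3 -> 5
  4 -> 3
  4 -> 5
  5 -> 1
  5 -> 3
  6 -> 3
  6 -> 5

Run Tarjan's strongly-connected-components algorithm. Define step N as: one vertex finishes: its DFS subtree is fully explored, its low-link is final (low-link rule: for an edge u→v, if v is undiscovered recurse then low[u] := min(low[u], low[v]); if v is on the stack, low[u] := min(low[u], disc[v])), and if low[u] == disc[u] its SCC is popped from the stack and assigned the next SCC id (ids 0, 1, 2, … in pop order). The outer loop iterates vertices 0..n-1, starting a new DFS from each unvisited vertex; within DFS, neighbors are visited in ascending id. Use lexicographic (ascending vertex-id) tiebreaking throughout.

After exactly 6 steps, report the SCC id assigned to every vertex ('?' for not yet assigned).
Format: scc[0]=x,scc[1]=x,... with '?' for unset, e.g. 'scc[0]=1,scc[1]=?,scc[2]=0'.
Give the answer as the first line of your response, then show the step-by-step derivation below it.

scc[0]=0,scc[1]=1,scc[2]=2,scc[3]=1,scc[4]=3,scc[5]=1,scc[6]=?

step 1: low=(low[0]=0,low[1]=?,low[2]=?,low[3]=?,low[4]=?,low[5]=?,low[6]=?); scc=(scc[0]=0,scc[1]=?,scc[2]=?,scc[3]=?,scc[4]=?,scc[5]=?,scc[6]=?)
step 2: low=(low[0]=0,low[1]=1,low[2]=?,low[3]=2,low[4]=?,low[5]=1,low[6]=?); scc=(scc[0]=0,scc[1]=?,scc[2]=?,scc[3]=?,scc[4]=?,scc[5]=?,scc[6]=?)
step 3: low=(low[0]=0,low[1]=1,low[2]=?,low[3]=1,low[4]=?,low[5]=1,low[6]=?); scc=(scc[0]=0,scc[1]=?,scc[2]=?,scc[3]=?,scc[4]=?,scc[5]=?,scc[6]=?)
step 4: low=(low[0]=0,low[1]=1,low[2]=?,low[3]=1,low[4]=?,low[5]=1,low[6]=?); scc=(scc[0]=0,scc[1]=1,scc[2]=?,scc[3]=1,scc[4]=?,scc[5]=1,scc[6]=?)
step 5: low=(low[0]=0,low[1]=1,low[2]=4,low[3]=1,low[4]=?,low[5]=1,low[6]=?); scc=(scc[0]=0,scc[1]=1,scc[2]=2,scc[3]=1,scc[4]=?,scc[5]=1,scc[6]=?)
step 6: low=(low[0]=0,low[1]=1,low[2]=4,low[3]=1,low[4]=5,low[5]=1,low[6]=?); scc=(scc[0]=0,scc[1]=1,scc[2]=2,scc[3]=1,scc[4]=3,scc[5]=1,scc[6]=?)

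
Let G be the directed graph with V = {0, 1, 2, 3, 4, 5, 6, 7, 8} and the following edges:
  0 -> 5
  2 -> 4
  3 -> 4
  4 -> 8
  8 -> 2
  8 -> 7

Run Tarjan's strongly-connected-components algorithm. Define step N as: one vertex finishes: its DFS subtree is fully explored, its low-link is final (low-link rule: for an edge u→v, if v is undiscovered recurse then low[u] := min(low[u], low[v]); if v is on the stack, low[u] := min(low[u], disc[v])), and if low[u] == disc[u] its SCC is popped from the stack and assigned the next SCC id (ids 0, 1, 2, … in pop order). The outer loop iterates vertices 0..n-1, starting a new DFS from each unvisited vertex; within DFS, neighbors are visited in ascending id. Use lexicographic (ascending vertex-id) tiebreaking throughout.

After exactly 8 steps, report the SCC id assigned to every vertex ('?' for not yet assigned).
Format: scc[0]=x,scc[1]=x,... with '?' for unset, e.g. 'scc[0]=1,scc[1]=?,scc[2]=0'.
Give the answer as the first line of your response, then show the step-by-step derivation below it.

scc[0]=1,scc[1]=2,scc[2]=4,scc[3]=5,scc[4]=4,scc[5]=0,scc[6]=?,scc[7]=3,scc[8]=4

step 1: low=(low[0]=0,low[1]=?,low[2]=?,low[3]=?,low[4]=?,low[5]=1,low[6]=?,low[7]=?,low[8]=?); scc=(scc[0]=?,scc[1]=?,scc[2]=?,scc[3]=?,scc[4]=?,scc[5]=0,scc[6]=?,scc[7]=?,scc[8]=?)
step 2: low=(low[0]=0,low[1]=?,low[2]=?,low[3]=?,low[4]=?,low[5]=1,low[6]=?,low[7]=?,low[8]=?); scc=(scc[0]=1,scc[1]=?,scc[2]=?,scc[3]=?,scc[4]=?,scc[5]=0,scc[6]=?,scc[7]=?,scc[8]=?)
step 3: low=(low[0]=0,low[1]=2,low[2]=?,low[3]=?,low[4]=?,low[5]=1,low[6]=?,low[7]=?,low[8]=?); scc=(scc[0]=1,scc[1]=2,scc[2]=?,scc[3]=?,scc[4]=?,scc[5]=0,scc[6]=?,scc[7]=?,scc[8]=?)
step 4: low=(low[0]=0,low[1]=2,low[2]=3,low[3]=?,low[4]=4,low[5]=1,low[6]=?,low[7]=6,low[8]=3); scc=(scc[0]=1,scc[1]=2,scc[2]=?,scc[3]=?,scc[4]=?,scc[5]=0,scc[6]=?,scc[7]=3,scc[8]=?)
step 5: low=(low[0]=0,low[1]=2,low[2]=3,low[3]=?,low[4]=4,low[5]=1,low[6]=?,low[7]=6,low[8]=3); scc=(scc[0]=1,scc[1]=2,scc[2]=?,scc[3]=?,scc[4]=?,scc[5]=0,scc[6]=?,scc[7]=3,scc[8]=?)
step 6: low=(low[0]=0,low[1]=2,low[2]=3,low[3]=?,low[4]=3,low[5]=1,low[6]=?,low[7]=6,low[8]=3); scc=(scc[0]=1,scc[1]=2,scc[2]=?,scc[3]=?,scc[4]=?,scc[5]=0,scc[6]=?,scc[7]=3,scc[8]=?)
step 7: low=(low[0]=0,low[1]=2,low[2]=3,low[3]=?,low[4]=3,low[5]=1,low[6]=?,low[7]=6,low[8]=3); scc=(scc[0]=1,scc[1]=2,scc[2]=4,scc[3]=?,scc[4]=4,scc[5]=0,scc[6]=?,scc[7]=3,scc[8]=4)
step 8: low=(low[0]=0,low[1]=2,low[2]=3,low[3]=7,low[4]=3,low[5]=1,low[6]=?,low[7]=6,low[8]=3); scc=(scc[0]=1,scc[1]=2,scc[2]=4,scc[3]=5,scc[4]=4,scc[5]=0,scc[6]=?,scc[7]=3,scc[8]=4)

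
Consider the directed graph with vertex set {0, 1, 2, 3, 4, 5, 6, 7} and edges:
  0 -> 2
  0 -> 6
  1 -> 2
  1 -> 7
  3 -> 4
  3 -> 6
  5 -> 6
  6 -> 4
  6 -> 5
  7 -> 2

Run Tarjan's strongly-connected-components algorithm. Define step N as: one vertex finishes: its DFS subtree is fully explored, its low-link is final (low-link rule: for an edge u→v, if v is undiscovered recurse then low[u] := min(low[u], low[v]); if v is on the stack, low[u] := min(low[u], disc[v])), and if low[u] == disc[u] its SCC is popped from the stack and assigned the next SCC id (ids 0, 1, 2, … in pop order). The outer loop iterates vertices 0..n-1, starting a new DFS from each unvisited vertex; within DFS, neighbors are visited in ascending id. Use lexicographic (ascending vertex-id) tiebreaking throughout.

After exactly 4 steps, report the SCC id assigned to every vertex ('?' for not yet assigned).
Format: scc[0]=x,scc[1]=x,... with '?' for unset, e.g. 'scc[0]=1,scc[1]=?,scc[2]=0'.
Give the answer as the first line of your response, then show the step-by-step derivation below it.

scc[0]=?,scc[1]=?,scc[2]=0,scc[3]=?,scc[4]=1,scc[5]=2,scc[6]=2,scc[7]=?

step 1: low=(low[0]=0,low[1]=?,low[2]=1,low[3]=?,low[4]=?,low[5]=?,low[6]=?,low[7]=?); scc=(scc[0]=?,scc[1]=?,scc[2]=0,scc[3]=?,scc[4]=?,scc[5]=?,scc[6]=?,scc[7]=?)
step 2: low=(low[0]=0,low[1]=?,low[2]=1,low[3]=?,low[4]=3,low[5]=?,low[6]=2,low[7]=?); scc=(scc[0]=?,scc[1]=?,scc[2]=0,scc[3]=?,scc[4]=1,scc[5]=?,scc[6]=?,scc[7]=?)
step 3: low=(low[0]=0,low[1]=?,low[2]=1,low[3]=?,low[4]=3,low[5]=2,low[6]=2,low[7]=?); scc=(scc[0]=?,scc[1]=?,scc[2]=0,scc[3]=?,scc[4]=1,scc[5]=?,scc[6]=?,scc[7]=?)
step 4: low=(low[0]=0,low[1]=?,low[2]=1,low[3]=?,low[4]=3,low[5]=2,low[6]=2,low[7]=?); scc=(scc[0]=?,scc[1]=?,scc[2]=0,scc[3]=?,scc[4]=1,scc[5]=2,scc[6]=2,scc[7]=?)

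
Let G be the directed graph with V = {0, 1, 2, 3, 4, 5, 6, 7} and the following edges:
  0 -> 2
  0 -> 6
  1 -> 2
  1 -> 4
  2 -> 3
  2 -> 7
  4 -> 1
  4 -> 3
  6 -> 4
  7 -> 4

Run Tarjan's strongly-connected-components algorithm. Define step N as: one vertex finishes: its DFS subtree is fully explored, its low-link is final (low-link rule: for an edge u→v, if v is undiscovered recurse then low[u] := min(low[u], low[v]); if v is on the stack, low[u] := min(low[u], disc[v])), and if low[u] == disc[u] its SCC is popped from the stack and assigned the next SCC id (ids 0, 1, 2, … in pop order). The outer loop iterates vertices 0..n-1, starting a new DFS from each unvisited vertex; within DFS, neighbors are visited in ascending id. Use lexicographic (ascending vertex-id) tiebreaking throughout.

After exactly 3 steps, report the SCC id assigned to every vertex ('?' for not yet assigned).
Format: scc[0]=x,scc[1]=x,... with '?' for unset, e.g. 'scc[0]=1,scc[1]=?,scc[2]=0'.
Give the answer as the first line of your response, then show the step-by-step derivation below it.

scc[0]=?,scc[1]=?,scc[2]=?,scc[3]=0,scc[4]=?,scc[5]=?,scc[6]=?,scc[7]=?

step 1: low=(low[0]=0,low[1]=?,low[2]=1,low[3]=2,low[4]=?,low[5]=?,low[6]=?,low[7]=?); scc=(scc[0]=?,scc[1]=?,scc[2]=?,scc[3]=0,scc[4]=?,scc[5]=?,scc[6]=?,scc[7]=?)
step 2: low=(low[0]=0,low[1]=1,low[2]=1,low[3]=2,low[4]=4,low[5]=?,low[6]=?,low[7]=3); scc=(scc[0]=?,scc[1]=?,scc[2]=?,scc[3]=0,scc[4]=?,scc[5]=?,scc[6]=?,scc[7]=?)
step 3: low=(low[0]=0,low[1]=1,low[2]=1,low[3]=2,low[4]=1,low[5]=?,low[6]=?,low[7]=3); scc=(scc[0]=?,scc[1]=?,scc[2]=?,scc[3]=0,scc[4]=?,scc[5]=?,scc[6]=?,scc[7]=?)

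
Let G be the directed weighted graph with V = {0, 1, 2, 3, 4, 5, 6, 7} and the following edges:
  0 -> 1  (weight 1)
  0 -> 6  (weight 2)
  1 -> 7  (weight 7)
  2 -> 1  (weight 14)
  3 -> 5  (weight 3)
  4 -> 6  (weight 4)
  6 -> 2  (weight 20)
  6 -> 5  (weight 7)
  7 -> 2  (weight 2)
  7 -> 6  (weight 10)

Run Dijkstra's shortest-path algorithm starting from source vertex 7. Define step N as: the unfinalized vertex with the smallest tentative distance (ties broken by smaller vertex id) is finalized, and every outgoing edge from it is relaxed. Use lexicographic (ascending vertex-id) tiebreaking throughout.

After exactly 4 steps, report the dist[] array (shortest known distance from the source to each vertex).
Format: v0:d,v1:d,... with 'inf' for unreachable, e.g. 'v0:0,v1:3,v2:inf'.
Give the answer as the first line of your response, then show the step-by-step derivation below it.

v0:inf,v1:16,v2:2,v3:inf,v4:inf,v5:17,v6:10,v7:0

step 1: dist = v0:inf,v1:inf,v2:2,v3:inf,v4:inf,v5:inf,v6:10,v7:0
step 2: dist = v0:inf,v1:16,v2:2,v3:inf,v4:inf,v5:inf,v6:10,v7:0
step 3: dist = v0:inf,v1:16,v2:2,v3:inf,v4:inf,v5:17,v6:10,v7:0
step 4: dist = v0:inf,v1:16,v2:2,v3:inf,v4:inf,v5:17,v6:10,v7:0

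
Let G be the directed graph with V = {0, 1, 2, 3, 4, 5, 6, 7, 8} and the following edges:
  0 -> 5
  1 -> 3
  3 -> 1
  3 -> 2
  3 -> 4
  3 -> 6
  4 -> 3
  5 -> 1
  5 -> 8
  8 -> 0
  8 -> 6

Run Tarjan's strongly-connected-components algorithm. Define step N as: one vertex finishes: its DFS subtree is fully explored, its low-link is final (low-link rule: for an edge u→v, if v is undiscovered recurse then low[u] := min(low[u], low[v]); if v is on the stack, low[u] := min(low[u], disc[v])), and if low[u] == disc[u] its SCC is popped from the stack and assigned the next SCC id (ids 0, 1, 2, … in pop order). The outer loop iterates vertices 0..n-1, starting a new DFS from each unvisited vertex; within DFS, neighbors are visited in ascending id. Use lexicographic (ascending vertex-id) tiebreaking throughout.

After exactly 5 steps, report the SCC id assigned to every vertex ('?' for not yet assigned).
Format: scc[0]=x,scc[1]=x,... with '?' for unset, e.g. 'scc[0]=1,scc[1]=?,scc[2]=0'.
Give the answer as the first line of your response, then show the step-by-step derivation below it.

scc[0]=?,scc[1]=2,scc[2]=0,scc[3]=2,scc[4]=2,scc[5]=?,scc[6]=1,scc[7]=?,scc[8]=?

step 1: low=(low[0]=0,low[1]=2,low[2]=4,low[3]=2,low[4]=?,low[5]=1,low[6]=?,low[7]=?,low[8]=?); scc=(scc[0]=?,scc[1]=?,scc[2]=0,scc[3]=?,scc[4]=?,scc[5]=?,scc[6]=?,scc[7]=?,scc[8]=?)
step 2: low=(low[0]=0,low[1]=2,low[2]=4,low[3]=2,low[4]=3,low[5]=1,low[6]=?,low[7]=?,low[8]=?); scc=(scc[0]=?,scc[1]=?,scc[2]=0,scc[3]=?,scc[4]=?,scc[5]=?,scc[6]=?,scc[7]=?,scc[8]=?)
step 3: low=(low[0]=0,low[1]=2,low[2]=4,low[3]=2,low[4]=3,low[5]=1,low[6]=6,low[7]=?,low[8]=?); scc=(scc[0]=?,scc[1]=?,scc[2]=0,scc[3]=?,scc[4]=?,scc[5]=?,scc[6]=1,scc[7]=?,scc[8]=?)
step 4: low=(low[0]=0,low[1]=2,low[2]=4,low[3]=2,low[4]=3,low[5]=1,low[6]=6,low[7]=?,low[8]=?); scc=(scc[0]=?,scc[1]=?,scc[2]=0,scc[3]=?,scc[4]=?,scc[5]=?,scc[6]=1,scc[7]=?,scc[8]=?)
step 5: low=(low[0]=0,low[1]=2,low[2]=4,low[3]=2,low[4]=3,low[5]=1,low[6]=6,low[7]=?,low[8]=?); scc=(scc[0]=?,scc[1]=2,scc[2]=0,scc[3]=2,scc[4]=2,scc[5]=?,scc[6]=1,scc[7]=?,scc[8]=?)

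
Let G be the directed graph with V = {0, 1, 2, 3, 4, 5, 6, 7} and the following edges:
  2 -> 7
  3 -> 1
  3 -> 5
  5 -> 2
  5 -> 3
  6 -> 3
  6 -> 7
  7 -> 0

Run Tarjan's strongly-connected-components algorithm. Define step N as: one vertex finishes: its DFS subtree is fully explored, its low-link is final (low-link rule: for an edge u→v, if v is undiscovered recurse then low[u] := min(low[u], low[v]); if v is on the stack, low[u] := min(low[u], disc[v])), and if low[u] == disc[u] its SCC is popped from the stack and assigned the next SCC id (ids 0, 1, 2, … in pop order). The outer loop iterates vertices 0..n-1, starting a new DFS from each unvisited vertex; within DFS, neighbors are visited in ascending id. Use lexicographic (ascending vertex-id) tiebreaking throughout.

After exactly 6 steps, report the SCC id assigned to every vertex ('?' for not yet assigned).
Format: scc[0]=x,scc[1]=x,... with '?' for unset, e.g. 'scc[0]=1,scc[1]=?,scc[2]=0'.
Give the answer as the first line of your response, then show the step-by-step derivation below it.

scc[0]=0,scc[1]=1,scc[2]=3,scc[3]=4,scc[4]=?,scc[5]=4,scc[6]=?,scc[7]=2

step 1: low=(low[0]=0,low[1]=?,low[2]=?,low[3]=?,low[4]=?,low[5]=?,low[6]=?,low[7]=?); scc=(scc[0]=0,scc[1]=?,scc[2]=?,scc[3]=?,scc[4]=?,scc[5]=?,scc[6]=?,scc[7]=?)
step 2: low=(low[0]=0,low[1]=1,low[2]=?,low[3]=?,low[4]=?,low[5]=?,low[6]=?,low[7]=?); scc=(scc[0]=0,scc[1]=1,scc[2]=?,scc[3]=?,scc[4]=?,scc[5]=?,scc[6]=?,scc[7]=?)
step 3: low=(low[0]=0,low[1]=1,low[2]=2,low[3]=?,low[4]=?,low[5]=?,low[6]=?,low[7]=3); scc=(scc[0]=0,scc[1]=1,scc[2]=?,scc[3]=?,scc[4]=?,scc[5]=?,scc[6]=?,scc[7]=2)
step 4: low=(low[0]=0,low[1]=1,low[2]=2,low[3]=?,low[4]=?,low[5]=?,low[6]=?,low[7]=3); scc=(scc[0]=0,scc[1]=1,scc[2]=3,scc[3]=?,scc[4]=?,scc[5]=?,scc[6]=?,scc[7]=2)
step 5: low=(low[0]=0,low[1]=1,low[2]=2,low[3]=4,low[4]=?,low[5]=4,low[6]=?,low[7]=3); scc=(scc[0]=0,scc[1]=1,scc[2]=3,scc[3]=?,scc[4]=?,scc[5]=?,scc[6]=?,scc[7]=2)
step 6: low=(low[0]=0,low[1]=1,low[2]=2,low[3]=4,low[4]=?,low[5]=4,low[6]=?,low[7]=3); scc=(scc[0]=0,scc[1]=1,scc[2]=3,scc[3]=4,scc[4]=?,scc[5]=4,scc[6]=?,scc[7]=2)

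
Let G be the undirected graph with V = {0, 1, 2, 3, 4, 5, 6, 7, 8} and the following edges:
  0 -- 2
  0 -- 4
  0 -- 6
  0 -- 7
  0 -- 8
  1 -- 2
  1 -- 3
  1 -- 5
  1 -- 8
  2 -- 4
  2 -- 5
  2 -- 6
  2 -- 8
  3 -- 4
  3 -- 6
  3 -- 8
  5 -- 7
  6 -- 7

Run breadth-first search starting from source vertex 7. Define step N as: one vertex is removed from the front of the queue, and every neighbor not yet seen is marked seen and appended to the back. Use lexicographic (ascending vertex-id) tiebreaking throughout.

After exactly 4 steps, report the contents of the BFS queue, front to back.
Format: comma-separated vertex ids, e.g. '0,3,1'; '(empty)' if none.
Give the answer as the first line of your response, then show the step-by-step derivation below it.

2,4,8,1,3

step 1: dequeue 7; queue=[0,5,6]; order=7
step 2: dequeue 0; queue=[5,6,2,4,8]; order=7,0
step 3: dequeue 5; queue=[6,2,4,8,1]; order=7,0,5
step 4: dequeue 6; queue=[2,4,8,1,3]; order=7,0,5,6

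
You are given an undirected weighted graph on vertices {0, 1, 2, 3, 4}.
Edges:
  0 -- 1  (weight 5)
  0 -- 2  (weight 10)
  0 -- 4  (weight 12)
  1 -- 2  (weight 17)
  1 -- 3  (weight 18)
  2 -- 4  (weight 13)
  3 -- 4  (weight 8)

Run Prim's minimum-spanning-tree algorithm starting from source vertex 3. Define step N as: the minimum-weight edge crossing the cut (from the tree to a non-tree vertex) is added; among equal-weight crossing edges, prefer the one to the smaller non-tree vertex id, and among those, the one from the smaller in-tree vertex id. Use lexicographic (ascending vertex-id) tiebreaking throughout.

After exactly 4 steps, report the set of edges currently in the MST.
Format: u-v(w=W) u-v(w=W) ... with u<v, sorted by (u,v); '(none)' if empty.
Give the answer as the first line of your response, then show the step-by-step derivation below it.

0-1(w=5) 0-2(w=10) 0-4(w=12) 3-4(w=8)

step 1: add edge 3-4 (w=8); MST = {3-4(w=8)}
step 2: add edge 0-4 (w=12); MST = {0-4(w=12) 3-4(w=8)}
step 3: add edge 0-1 (w=5); MST = {0-1(w=5) 0-4(w=12) 3-4(w=8)}
step 4: add edge 0-2 (w=10); MST = {0-1(w=5) 0-2(w=10) 0-4(w=12) 3-4(w=8)}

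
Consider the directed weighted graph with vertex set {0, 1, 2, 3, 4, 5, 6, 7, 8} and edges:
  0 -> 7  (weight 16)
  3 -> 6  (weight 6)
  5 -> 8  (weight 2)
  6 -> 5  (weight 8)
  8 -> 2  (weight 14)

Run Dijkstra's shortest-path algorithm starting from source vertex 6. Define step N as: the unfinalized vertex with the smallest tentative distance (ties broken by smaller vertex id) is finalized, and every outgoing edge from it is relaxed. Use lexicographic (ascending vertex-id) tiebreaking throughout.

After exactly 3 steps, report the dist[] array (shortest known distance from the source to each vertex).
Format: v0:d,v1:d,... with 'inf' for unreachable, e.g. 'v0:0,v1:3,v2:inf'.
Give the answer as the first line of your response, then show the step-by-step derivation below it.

v0:inf,v1:inf,v2:24,v3:inf,v4:inf,v5:8,v6:0,v7:inf,v8:10

step 1: dist = v0:inf,v1:inf,v2:inf,v3:inf,v4:inf,v5:8,v6:0,v7:inf,v8:inf
step 2: dist = v0:inf,v1:inf,v2:inf,v3:inf,v4:inf,v5:8,v6:0,v7:inf,v8:10
step 3: dist = v0:inf,v1:inf,v2:24,v3:inf,v4:inf,v5:8,v6:0,v7:inf,v8:10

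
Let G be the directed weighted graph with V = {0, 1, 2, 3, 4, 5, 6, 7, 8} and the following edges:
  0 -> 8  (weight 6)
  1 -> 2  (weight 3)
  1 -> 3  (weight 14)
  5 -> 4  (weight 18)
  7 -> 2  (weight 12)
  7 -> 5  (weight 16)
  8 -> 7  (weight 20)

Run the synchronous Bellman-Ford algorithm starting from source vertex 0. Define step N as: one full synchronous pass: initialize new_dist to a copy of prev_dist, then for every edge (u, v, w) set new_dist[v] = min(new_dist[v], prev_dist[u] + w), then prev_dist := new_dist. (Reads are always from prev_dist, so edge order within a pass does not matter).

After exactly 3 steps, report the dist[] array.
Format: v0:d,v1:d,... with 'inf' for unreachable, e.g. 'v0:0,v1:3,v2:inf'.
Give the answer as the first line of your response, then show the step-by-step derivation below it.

v0:0,v1:inf,v2:38,v3:inf,v4:inf,v5:42,v6:inf,v7:26,v8:6

step 1: dist = v0:0,v1:inf,v2:inf,v3:inf,v4:inf,v5:inf,v6:inf,v7:inf,v8:6
step 2: dist = v0:0,v1:inf,v2:inf,v3:inf,v4:inf,v5:inf,v6:inf,v7:26,v8:6
step 3: dist = v0:0,v1:inf,v2:38,v3:inf,v4:inf,v5:42,v6:inf,v7:26,v8:6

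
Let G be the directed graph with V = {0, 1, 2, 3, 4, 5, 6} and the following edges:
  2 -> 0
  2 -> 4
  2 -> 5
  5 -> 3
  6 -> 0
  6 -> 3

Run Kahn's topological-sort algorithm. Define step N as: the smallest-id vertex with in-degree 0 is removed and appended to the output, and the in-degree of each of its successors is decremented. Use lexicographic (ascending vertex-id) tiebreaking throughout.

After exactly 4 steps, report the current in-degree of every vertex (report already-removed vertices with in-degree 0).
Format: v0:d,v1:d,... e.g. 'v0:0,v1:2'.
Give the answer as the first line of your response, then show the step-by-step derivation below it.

v0:1,v1:0,v2:0,v3:1,v4:0,v5:0,v6:0

step 1: output 1; order=[1]; indeg=(2,0,0,2,1,1,0)
step 2: output 2; order=[1,2]; indeg=(1,0,0,2,0,0,0)
step 3: output 4; order=[1,2,4]; indeg=(1,0,0,2,0,0,0)
step 4: output 5; order=[1,2,4,5]; indeg=(1,0,0,1,0,0,0)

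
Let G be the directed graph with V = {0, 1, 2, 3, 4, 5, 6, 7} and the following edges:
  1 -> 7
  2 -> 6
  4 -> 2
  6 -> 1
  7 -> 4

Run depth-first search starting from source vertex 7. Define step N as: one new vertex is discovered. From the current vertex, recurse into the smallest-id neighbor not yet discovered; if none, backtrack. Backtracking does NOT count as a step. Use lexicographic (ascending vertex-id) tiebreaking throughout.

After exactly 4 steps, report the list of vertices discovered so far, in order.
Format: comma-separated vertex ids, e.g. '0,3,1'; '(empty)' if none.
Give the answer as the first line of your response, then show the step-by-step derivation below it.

7,4,2,6

step 1: discover 7; path=7; order=7
step 2: discover 4; path=7>4; order=7,4
step 3: discover 2; path=7>4>2; order=7,4,2
step 4: discover 6; path=7>4>2>6; order=7,4,2,6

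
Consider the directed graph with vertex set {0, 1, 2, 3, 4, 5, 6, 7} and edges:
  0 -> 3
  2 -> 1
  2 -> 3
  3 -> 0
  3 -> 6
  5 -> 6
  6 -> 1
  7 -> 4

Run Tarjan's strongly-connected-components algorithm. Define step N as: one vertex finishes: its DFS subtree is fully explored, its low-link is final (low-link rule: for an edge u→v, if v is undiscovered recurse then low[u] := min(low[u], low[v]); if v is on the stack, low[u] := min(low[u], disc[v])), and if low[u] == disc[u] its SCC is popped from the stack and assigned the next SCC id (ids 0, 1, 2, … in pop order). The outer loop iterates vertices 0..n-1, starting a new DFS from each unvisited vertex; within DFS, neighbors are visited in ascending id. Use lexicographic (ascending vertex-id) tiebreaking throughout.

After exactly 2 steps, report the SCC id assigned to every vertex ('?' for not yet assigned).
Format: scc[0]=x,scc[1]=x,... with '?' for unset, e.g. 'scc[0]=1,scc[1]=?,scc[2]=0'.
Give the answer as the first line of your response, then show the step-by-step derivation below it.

scc[0]=?,scc[1]=0,scc[2]=?,scc[3]=?,scc[4]=?,scc[5]=?,scc[6]=1,scc[7]=?

step 1: low=(low[0]=0,low[1]=3,low[2]=?,low[3]=0,low[4]=?,low[5]=?,low[6]=2,low[7]=?); scc=(scc[0]=?,scc[1]=0,scc[2]=?,scc[3]=?,scc[4]=?,scc[5]=?,scc[6]=?,scc[7]=?)
step 2: low=(low[0]=0,low[1]=3,low[2]=?,low[3]=0,low[4]=?,low[5]=?,low[6]=2,low[7]=?); scc=(scc[0]=?,scc[1]=0,scc[2]=?,scc[3]=?,scc[4]=?,scc[5]=?,scc[6]=1,scc[7]=?)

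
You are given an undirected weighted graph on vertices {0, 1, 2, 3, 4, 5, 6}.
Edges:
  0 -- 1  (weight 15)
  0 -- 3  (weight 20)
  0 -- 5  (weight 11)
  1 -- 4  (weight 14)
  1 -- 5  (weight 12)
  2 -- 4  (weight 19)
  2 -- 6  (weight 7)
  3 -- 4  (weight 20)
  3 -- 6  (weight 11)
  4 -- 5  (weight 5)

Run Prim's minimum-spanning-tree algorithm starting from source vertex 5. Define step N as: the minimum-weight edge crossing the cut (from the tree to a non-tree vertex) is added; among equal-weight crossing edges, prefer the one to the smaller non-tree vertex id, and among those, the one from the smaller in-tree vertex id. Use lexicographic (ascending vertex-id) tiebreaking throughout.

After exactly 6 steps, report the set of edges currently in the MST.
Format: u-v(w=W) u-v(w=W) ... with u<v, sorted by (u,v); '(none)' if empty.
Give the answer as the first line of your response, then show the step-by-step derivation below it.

0-5(w=11) 1-5(w=12) 2-4(w=19) 2-6(w=7) 3-6(w=11) 4-5(w=5)

step 1: add edge 4-5 (w=5); MST = {4-5(w=5)}
step 2: add edge 0-5 (w=11); MST = {0-5(w=11) 4-5(w=5)}
step 3: add edge 1-5 (w=12); MST = {0-5(w=11) 1-5(w=12) 4-5(w=5)}
step 4: add edge 2-4 (w=19); MST = {0-5(w=11) 1-5(w=12) 2-4(w=19) 4-5(w=5)}
step 5: add edge 2-6 (w=7); MST = {0-5(w=11) 1-5(w=12) 2-4(w=19) 2-6(w=7) 4-5(w=5)}
step 6: add edge 3-6 (w=11); MST = {0-5(w=11) 1-5(w=12) 2-4(w=19) 2-6(w=7) 3-6(w=11) 4-5(w=5)}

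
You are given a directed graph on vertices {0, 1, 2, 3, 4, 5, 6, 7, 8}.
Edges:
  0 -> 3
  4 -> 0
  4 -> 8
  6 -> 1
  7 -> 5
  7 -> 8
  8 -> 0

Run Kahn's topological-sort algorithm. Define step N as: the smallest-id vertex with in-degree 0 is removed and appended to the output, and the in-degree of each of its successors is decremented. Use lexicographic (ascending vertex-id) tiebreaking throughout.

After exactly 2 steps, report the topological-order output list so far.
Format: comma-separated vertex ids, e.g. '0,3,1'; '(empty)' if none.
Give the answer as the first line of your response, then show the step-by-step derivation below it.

2,4

step 1: output 2; order=[2]; indeg=(2,1,0,1,0,1,0,0,2)
step 2: output 4; order=[2,4]; indeg=(1,1,0,1,0,1,0,0,1)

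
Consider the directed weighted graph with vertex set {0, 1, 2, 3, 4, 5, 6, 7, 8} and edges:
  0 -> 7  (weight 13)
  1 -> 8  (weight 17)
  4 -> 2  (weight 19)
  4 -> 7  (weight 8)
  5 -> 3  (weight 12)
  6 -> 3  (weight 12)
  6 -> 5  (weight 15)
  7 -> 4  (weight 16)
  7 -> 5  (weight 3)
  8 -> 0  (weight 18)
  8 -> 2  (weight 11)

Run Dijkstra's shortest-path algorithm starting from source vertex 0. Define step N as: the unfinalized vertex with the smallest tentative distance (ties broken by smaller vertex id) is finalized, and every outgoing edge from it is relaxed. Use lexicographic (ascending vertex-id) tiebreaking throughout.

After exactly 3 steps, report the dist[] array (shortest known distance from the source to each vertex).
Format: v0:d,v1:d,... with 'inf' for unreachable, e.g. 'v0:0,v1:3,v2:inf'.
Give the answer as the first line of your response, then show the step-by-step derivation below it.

v0:0,v1:inf,v2:inf,v3:28,v4:29,v5:16,v6:inf,v7:13,v8:inf

step 1: dist = v0:0,v1:inf,v2:inf,v3:inf,v4:inf,v5:inf,v6:inf,v7:13,v8:inf
step 2: dist = v0:0,v1:inf,v2:inf,v3:inf,v4:29,v5:16,v6:inf,v7:13,v8:inf
step 3: dist = v0:0,v1:inf,v2:inf,v3:28,v4:29,v5:16,v6:inf,v7:13,v8:inf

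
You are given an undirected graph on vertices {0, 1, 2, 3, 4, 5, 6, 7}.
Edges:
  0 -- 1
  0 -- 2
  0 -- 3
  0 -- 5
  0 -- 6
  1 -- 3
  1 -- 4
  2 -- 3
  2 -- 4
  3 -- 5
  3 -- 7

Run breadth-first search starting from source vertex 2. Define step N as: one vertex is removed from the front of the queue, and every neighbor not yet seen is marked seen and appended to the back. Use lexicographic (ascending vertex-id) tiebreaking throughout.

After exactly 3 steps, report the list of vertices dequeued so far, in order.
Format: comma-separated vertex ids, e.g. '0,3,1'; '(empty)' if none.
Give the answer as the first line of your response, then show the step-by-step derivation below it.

2,0,3

step 1: dequeue 2; queue=[0,3,4]; order=2
step 2: dequeue 0; queue=[3,4,1,5,6]; order=2,0
step 3: dequeue 3; queue=[4,1,5,6,7]; order=2,0,3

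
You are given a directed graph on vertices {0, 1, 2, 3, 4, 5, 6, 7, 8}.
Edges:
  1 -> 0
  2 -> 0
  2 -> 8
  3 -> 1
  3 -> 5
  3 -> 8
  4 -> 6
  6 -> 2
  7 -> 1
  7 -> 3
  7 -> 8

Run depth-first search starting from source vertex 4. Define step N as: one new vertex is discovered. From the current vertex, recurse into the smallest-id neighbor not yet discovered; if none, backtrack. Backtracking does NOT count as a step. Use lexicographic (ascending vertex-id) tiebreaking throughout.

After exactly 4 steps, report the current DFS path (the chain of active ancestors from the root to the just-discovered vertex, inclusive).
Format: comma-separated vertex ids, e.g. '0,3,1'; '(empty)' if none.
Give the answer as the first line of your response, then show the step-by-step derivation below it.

4,6,2,0

step 1: discover 4; path=4; order=4
step 2: discover 6; path=4>6; order=4,6
step 3: discover 2; path=4>6>2; order=4,6,2
step 4: discover 0; path=4>6>2>0; order=4,6,2,0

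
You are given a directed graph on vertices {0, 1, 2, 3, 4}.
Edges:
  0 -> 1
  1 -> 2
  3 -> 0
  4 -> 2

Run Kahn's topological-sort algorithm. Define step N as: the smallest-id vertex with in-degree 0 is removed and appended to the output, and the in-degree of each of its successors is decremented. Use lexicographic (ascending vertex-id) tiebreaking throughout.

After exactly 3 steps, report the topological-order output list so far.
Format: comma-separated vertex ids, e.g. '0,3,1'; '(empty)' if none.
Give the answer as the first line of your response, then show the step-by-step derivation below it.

3,0,1

step 1: output 3; order=[3]; indeg=(0,1,2,0,0)
step 2: output 0; order=[3,0]; indeg=(0,0,2,0,0)
step 3: output 1; order=[3,0,1]; indeg=(0,0,1,0,0)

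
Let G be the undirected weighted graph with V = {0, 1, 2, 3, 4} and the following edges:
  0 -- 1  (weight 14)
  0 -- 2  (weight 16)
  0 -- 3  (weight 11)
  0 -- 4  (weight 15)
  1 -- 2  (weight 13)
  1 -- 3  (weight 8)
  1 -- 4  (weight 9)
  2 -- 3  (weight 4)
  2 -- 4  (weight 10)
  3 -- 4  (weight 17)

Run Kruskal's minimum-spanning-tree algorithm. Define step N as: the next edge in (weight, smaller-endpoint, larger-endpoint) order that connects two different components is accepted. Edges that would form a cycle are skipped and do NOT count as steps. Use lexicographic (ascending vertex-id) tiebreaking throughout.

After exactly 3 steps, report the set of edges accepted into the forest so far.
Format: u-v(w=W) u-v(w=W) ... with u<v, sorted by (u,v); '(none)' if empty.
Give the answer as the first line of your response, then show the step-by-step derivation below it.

1-3(w=8) 1-4(w=9) 2-3(w=4)

step 1: add edge 2-3 (w=4); MST = {2-3(w=4)}
step 2: add edge 1-3 (w=8); MST = {1-3(w=8) 2-3(w=4)}
step 3: add edge 1-4 (w=9); MST = {1-3(w=8) 1-4(w=9) 2-3(w=4)}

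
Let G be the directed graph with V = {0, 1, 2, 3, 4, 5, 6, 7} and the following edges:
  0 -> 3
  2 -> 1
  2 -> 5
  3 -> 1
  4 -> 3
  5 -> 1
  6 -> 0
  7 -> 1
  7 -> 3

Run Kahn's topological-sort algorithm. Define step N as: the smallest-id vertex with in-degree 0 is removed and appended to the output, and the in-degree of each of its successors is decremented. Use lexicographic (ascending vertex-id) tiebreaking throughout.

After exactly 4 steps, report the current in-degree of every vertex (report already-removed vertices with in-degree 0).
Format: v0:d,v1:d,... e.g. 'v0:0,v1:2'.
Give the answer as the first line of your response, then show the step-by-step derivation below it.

v0:0,v1:2,v2:0,v3:2,v4:0,v5:0,v6:0,v7:0

step 1: output 2; order=[2]; indeg=(1,3,0,3,0,0,0,0)
step 2: output 4; order=[2,4]; indeg=(1,3,0,2,0,0,0,0)
step 3: output 5; order=[2,4,5]; indeg=(1,2,0,2,0,0,0,0)
step 4: output 6; order=[2,4,5,6]; indeg=(0,2,0,2,0,0,0,0)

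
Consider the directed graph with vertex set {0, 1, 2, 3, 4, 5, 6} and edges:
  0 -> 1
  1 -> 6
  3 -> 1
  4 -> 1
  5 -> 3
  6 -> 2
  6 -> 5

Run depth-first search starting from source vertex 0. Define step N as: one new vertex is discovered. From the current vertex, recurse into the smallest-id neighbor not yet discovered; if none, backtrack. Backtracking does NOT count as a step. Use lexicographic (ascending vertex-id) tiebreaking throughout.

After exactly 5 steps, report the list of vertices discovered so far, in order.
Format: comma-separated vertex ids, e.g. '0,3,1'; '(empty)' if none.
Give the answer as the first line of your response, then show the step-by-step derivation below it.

0,1,6,2,5

step 1: discover 0; path=0; order=0
step 2: discover 1; path=0>1; order=0,1
step 3: discover 6; path=0>1>6; order=0,1,6
step 4: discover 2; path=0>1>6>2; order=0,1,6,2
step 5: discover 5; path=0>1>6>5; order=0,1,6,2,5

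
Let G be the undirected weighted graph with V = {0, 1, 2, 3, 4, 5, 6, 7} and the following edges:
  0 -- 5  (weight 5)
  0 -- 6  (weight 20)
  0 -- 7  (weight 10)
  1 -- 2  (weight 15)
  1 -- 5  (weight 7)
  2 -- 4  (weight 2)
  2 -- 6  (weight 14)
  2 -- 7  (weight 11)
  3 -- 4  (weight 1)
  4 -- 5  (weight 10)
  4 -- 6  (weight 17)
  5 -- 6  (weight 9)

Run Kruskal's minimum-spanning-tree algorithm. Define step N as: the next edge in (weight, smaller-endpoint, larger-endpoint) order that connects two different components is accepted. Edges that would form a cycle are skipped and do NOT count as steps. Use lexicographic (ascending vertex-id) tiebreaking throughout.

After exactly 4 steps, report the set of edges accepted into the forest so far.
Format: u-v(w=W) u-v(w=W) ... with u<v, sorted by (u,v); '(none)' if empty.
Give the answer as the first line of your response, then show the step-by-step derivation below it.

0-5(w=5) 1-5(w=7) 2-4(w=2) 3-4(w=1)

step 1: add edge 3-4 (w=1); MST = {3-4(w=1)}
step 2: add edge 2-4 (w=2); MST = {2-4(w=2) 3-4(w=1)}
step 3: add edge 0-5 (w=5); MST = {0-5(w=5) 2-4(w=2) 3-4(w=1)}
step 4: add edge 1-5 (w=7); MST = {0-5(w=5) 1-5(w=7) 2-4(w=2) 3-4(w=1)}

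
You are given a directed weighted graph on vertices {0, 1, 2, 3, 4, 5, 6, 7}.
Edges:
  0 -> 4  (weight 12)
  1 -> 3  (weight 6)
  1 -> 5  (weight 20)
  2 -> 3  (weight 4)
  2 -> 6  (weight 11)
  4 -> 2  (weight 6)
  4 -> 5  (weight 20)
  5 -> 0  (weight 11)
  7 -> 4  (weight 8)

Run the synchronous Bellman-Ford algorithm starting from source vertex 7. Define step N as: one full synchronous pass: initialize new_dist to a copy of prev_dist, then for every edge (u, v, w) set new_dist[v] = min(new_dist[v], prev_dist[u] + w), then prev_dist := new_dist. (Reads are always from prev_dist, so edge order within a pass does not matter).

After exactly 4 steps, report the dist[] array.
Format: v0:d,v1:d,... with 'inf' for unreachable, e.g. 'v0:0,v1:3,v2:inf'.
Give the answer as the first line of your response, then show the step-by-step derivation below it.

v0:39,v1:inf,v2:14,v3:18,v4:8,v5:28,v6:25,v7:0

step 1: dist = v0:inf,v1:inf,v2:inf,v3:inf,v4:8,v5:inf,v6:inf,v7:0
step 2: dist = v0:inf,v1:inf,v2:14,v3:inf,v4:8,v5:28,v6:inf,v7:0
step 3: dist = v0:39,v1:inf,v2:14,v3:18,v4:8,v5:28,v6:25,v7:0
step 4: dist = v0:39,v1:inf,v2:14,v3:18,v4:8,v5:28,v6:25,v7:0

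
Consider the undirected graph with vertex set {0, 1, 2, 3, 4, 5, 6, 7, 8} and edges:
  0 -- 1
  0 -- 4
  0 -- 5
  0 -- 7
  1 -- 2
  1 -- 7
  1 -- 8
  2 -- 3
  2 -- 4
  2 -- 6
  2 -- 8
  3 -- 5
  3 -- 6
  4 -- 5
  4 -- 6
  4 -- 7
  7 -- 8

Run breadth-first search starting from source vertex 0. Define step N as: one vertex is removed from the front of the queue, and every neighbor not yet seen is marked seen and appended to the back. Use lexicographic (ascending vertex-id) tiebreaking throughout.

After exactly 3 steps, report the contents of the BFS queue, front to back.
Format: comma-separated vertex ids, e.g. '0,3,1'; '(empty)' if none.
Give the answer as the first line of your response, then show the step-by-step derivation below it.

5,7,2,8,6

step 1: dequeue 0; queue=[1,4,5,7]; order=0
step 2: dequeue 1; queue=[4,5,7,2,8]; order=0,1
step 3: dequeue 4; queue=[5,7,2,8,6]; order=0,1,4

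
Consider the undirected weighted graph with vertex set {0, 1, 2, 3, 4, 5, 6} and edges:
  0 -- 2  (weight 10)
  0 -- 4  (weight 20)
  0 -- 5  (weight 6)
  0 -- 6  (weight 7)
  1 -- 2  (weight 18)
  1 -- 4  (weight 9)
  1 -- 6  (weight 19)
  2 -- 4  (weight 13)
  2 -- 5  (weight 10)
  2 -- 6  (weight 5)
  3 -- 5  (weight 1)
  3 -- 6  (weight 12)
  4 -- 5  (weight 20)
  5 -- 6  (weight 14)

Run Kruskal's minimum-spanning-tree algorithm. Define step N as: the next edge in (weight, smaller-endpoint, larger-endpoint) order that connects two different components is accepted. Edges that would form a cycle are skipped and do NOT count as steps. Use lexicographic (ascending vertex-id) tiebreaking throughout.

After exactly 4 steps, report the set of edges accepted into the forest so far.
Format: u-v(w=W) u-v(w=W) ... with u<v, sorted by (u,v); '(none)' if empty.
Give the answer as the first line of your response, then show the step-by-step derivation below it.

0-5(w=6) 0-6(w=7) 2-6(w=5) 3-5(w=1)

step 1: add edge 3-5 (w=1); MST = {3-5(w=1)}
step 2: add edge 2-6 (w=5); MST = {2-6(w=5) 3-5(w=1)}
step 3: add edge 0-5 (w=6); MST = {0-5(w=6) 2-6(w=5) 3-5(w=1)}
step 4: add edge 0-6 (w=7); MST = {0-5(w=6) 0-6(w=7) 2-6(w=5) 3-5(w=1)}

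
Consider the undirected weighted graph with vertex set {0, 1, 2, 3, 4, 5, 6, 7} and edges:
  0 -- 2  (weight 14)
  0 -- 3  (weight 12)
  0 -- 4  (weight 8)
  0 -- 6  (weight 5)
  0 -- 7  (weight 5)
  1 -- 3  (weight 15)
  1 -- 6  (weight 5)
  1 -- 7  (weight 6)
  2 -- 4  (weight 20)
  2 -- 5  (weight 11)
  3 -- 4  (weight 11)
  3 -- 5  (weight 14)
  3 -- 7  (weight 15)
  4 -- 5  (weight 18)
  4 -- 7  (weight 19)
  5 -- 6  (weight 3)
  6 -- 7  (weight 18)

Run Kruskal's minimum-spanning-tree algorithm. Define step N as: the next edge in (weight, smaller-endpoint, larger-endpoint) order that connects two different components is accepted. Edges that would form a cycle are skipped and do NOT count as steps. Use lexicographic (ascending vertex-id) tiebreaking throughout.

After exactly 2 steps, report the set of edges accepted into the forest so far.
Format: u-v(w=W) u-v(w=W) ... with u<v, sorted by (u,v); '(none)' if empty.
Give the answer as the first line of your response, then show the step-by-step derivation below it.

0-6(w=5) 5-6(w=3)

step 1: add edge 5-6 (w=3); MST = {5-6(w=3)}
step 2: add edge 0-6 (w=5); MST = {0-6(w=5) 5-6(w=3)}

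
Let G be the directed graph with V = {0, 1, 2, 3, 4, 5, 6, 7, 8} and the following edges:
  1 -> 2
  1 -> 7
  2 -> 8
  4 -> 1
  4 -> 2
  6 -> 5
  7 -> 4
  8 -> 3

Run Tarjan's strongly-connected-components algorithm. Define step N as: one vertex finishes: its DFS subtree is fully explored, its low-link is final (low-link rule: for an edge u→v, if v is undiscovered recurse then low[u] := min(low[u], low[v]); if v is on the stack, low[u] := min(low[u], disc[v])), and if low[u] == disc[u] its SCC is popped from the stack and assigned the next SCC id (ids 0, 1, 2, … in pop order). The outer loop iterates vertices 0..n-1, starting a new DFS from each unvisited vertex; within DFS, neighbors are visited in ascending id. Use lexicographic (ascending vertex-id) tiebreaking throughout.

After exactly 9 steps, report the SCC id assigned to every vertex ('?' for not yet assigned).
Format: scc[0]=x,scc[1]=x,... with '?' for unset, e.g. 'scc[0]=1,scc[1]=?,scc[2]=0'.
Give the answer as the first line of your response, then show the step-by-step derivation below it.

scc[0]=0,scc[1]=4,scc[2]=3,scc[3]=1,scc[4]=4,scc[5]=5,scc[6]=6,scc[7]=4,scc[8]=2

step 1: low=(low[0]=0,low[1]=?,low[2]=?,low[3]=?,low[4]=?,low[5]=?,low[6]=?,low[7]=?,low[8]=?); scc=(scc[0]=0,scc[1]=?,scc[2]=?,scc[3]=?,scc[4]=?,scc[5]=?,scc[6]=?,scc[7]=?,scc[8]=?)
step 2: low=(low[0]=0,low[1]=1,low[2]=2,low[3]=4,low[4]=?,low[5]=?,low[6]=?,low[7]=?,low[8]=3); scc=(scc[0]=0,scc[1]=?,scc[2]=?,scc[3]=1,scc[4]=?,scc[5]=?,scc[6]=?,scc[7]=?,scc[8]=?)
step 3: low=(low[0]=0,low[1]=1,low[2]=2,low[3]=4,low[4]=?,low[5]=?,low[6]=?,low[7]=?,low[8]=3); scc=(scc[0]=0,scc[1]=?,scc[2]=?,scc[3]=1,scc[4]=?,scc[5]=?,scc[6]=?,scc[7]=?,scc[8]=2)
step 4: low=(low[0]=0,low[1]=1,low[2]=2,low[3]=4,low[4]=?,low[5]=?,low[6]=?,low[7]=?,low[8]=3); scc=(scc[0]=0,scc[1]=?,scc[2]=3,scc[3]=1,scc[4]=?,scc[5]=?,scc[6]=?,scc[7]=?,scc[8]=2)
step 5: low=(low[0]=0,low[1]=1,low[2]=2,low[3]=4,low[4]=1,low[5]=?,low[6]=?,low[7]=5,low[8]=3); scc=(scc[0]=0,scc[1]=?,scc[2]=3,scc[3]=1,scc[4]=?,scc[5]=?,scc[6]=?,scc[7]=?,scc[8]=2)
step 6: low=(low[0]=0,low[1]=1,low[2]=2,low[3]=4,low[4]=1,low[5]=?,low[6]=?,low[7]=1,low[8]=3); scc=(scc[0]=0,scc[1]=?,scc[2]=3,scc[3]=1,scc[4]=?,scc[5]=?,scc[6]=?,scc[7]=?,scc[8]=2)
step 7: low=(low[0]=0,low[1]=1,low[2]=2,low[3]=4,low[4]=1,low[5]=?,low[6]=?,low[7]=1,low[8]=3); scc=(scc[0]=0,scc[1]=4,scc[2]=3,scc[3]=1,scc[4]=4,scc[5]=?,scc[6]=?,scc[7]=4,scc[8]=2)
step 8: low=(low[0]=0,low[1]=1,low[2]=2,low[3]=4,low[4]=1,low[5]=7,low[6]=?,low[7]=1,low[8]=3); scc=(scc[0]=0,scc[1]=4,scc[2]=3,scc[3]=1,scc[4]=4,scc[5]=5,scc[6]=?,scc[7]=4,scc[8]=2)
step 9: low=(low[0]=0,low[1]=1,low[2]=2,low[3]=4,low[4]=1,low[5]=7,low[6]=8,low[7]=1,low[8]=3); scc=(scc[0]=0,scc[1]=4,scc[2]=3,scc[3]=1,scc[4]=4,scc[5]=5,scc[6]=6,scc[7]=4,scc[8]=2)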